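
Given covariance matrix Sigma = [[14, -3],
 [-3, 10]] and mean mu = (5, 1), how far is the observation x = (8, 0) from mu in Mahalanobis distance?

Step 1 — centre the observation: (x - mu) = (3, -1).

Step 2 — invert Sigma. det(Sigma) = 14·10 - (-3)² = 131.
  Sigma^{-1} = (1/det) · [[d, -b], [-b, a]] = [[0.0763, 0.0229],
 [0.0229, 0.1069]].

Step 3 — form the quadratic (x - mu)^T · Sigma^{-1} · (x - mu):
  Sigma^{-1} · (x - mu) = (0.2061, -0.0382).
  (x - mu)^T · [Sigma^{-1} · (x - mu)] = (3)·(0.2061) + (-1)·(-0.0382) = 0.6565.

Step 4 — take square root: d = √(0.6565) ≈ 0.8102.

d(x, mu) = √(0.6565) ≈ 0.8102


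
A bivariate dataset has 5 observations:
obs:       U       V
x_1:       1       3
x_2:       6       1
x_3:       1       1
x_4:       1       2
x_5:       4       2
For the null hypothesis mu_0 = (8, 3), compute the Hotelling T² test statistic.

Step 1 — sample mean vector:
  mean(U) = (1 + 6 + 1 + 1 + 4) / 5 = 13/5 = 2.6
  mean(V) = (3 + 1 + 1 + 2 + 2) / 5 = 9/5 = 1.8
  x̄ = (2.6, 1.8),  deviation x̄ - mu_0 = (2.6, 1.8) - (8, 3) = (-5.4, -1.2).

Step 2 — sample covariance matrix, S[i,j] = (1/(n-1)) · Σ_k (x_{k,i} - mean_i) · (x_{k,j} - mean_j), divisor n-1 = 4:
  S[U,U] = ((-1.6)·(-1.6) + (3.4)·(3.4) + (-1.6)·(-1.6) + (-1.6)·(-1.6) + (1.4)·(1.4)) / 4 = 21.2/4 = 5.3
  S[U,V] = ((-1.6)·(1.2) + (3.4)·(-0.8) + (-1.6)·(-0.8) + (-1.6)·(0.2) + (1.4)·(0.2)) / 4 = -3.4/4 = -0.85
  S[V,V] = ((1.2)·(1.2) + (-0.8)·(-0.8) + (-0.8)·(-0.8) + (0.2)·(0.2) + (0.2)·(0.2)) / 4 = 2.8/4 = 0.7
  S = [[5.3, -0.85],
 [-0.85, 0.7]].

Step 3 — invert S. det(S) = 5.3·0.7 - (-0.85)² = 2.9875.
  S^{-1} = (1/det) · [[d, -b], [-b, a]] = [[0.2343, 0.2845],
 [0.2845, 1.7741]].

Step 4 — quadratic form (x̄ - mu_0)^T · S^{-1} · (x̄ - mu_0):
  S^{-1} · (x̄ - mu_0) = (-1.6067, -3.6653),
  (x̄ - mu_0)^T · [...] = (-5.4)·(-1.6067) + (-1.2)·(-3.6653) = 13.0745.

Step 5 — scale by n: T² = 5 · 13.0745 = 65.3724.

T² ≈ 65.3724


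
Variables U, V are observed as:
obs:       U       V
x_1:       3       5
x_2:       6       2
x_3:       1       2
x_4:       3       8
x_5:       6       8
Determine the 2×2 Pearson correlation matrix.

Step 1 — column means:
  mean(U) = (3 + 6 + 1 + 3 + 6) / 5 = 19/5 = 3.8
  mean(V) = (5 + 2 + 2 + 8 + 8) / 5 = 25/5 = 5

Step 2 — sample variances and covariances s[i,j] = (1/(n-1)) · Σ_k (x_{k,i} - mean_i) · (x_{k,j} - mean_j), with n-1 = 4:
  s[U,U] = ((-0.8)·(-0.8) + (2.2)·(2.2) + (-2.8)·(-2.8) + (-0.8)·(-0.8) + (2.2)·(2.2)) / 4 = 18.8/4 = 4.7
  s[U,V] = ((-0.8)·(0) + (2.2)·(-3) + (-2.8)·(-3) + (-0.8)·(3) + (2.2)·(3)) / 4 = 6/4 = 1.5
  s[V,V] = ((0)·(0) + (-3)·(-3) + (-3)·(-3) + (3)·(3) + (3)·(3)) / 4 = 36/4 = 9
  Sample standard deviations s_i = √(s[i,i]):
  s(U) = √(4.7) = 2.1679
  s(V) = √(9) = 3

Step 3 — r_{ij} = s_{ij} / (s_i · s_j):
  r[U,U] = 1 (diagonal).
  r[U,V] = 1.5 / (2.1679 · 3) = 1.5 / 6.5038 = 0.2306
  r[V,V] = 1 (diagonal).

R is symmetric with unit diagonal. Assembling:

R = [[1, 0.2306],
 [0.2306, 1]]


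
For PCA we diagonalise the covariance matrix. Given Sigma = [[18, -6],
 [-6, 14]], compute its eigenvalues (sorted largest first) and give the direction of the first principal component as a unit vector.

Step 1 — characteristic polynomial of 2×2 Sigma:
  det(Sigma - λI) = λ² - trace · λ + det = 0.
  trace = 18 + 14 = 32, det = 18·14 - (-6)² = 216.
Step 2 — discriminant:
  Δ = trace² - 4·det = 1024 - 864 = 160.
Step 3 — eigenvalues:
  λ = (trace ± √Δ)/2 = (32 ± 12.6491)/2,
  λ_1 = 22.3246,  λ_2 = 9.6754.

Step 4 — unit eigenvector for λ_1: solve (Sigma - λ_1 I)v = 0. First row:
  (18 - 22.3246)·v_x + (-6)·v_y = 0, i.e. (-4.3246)·v_x + (-6)·v_y = 0,
  so v ∝ (b, λ_1 - a) = (-6, 4.3246); multiply by -1 so the first entry is positive: u = (6, -4.3246).
  ||u|| = √((6)² + (-4.3246)²) = √(54.7018) ≈ 7.3961,
  v_1 = u/||u|| ≈ (0.8112, -0.5847) (||v_1|| = 1).

λ_1 = 22.3246,  λ_2 = 9.6754;  v_1 ≈ (0.8112, -0.5847)


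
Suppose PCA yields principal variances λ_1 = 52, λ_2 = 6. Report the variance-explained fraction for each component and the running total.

Step 1 — total variance = trace(Sigma) = Σ λ_i = 52 + 6 = 58.

Step 2 — fraction explained by component i = λ_i / Σ λ:
  PC1: 52/58 = 0.8966
  PC2: 6/58 = 0.1034

Step 3 — cumulative fraction after k components = (λ_1 + ... + λ_k) / Σ λ:
  k = 1: 52/58 = 0.8966
  k = 2: (52 + 6)/58 = 58/58 = 1

Summary (fraction, with percent):

explained: PC1 0.8966 (89.66%), PC2 0.1034 (10.34%);  cumulative: 0.8966, 1


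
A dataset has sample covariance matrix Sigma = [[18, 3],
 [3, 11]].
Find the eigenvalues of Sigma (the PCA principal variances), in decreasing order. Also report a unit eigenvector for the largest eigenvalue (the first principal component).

Step 1 — characteristic polynomial of 2×2 Sigma:
  det(Sigma - λI) = λ² - trace · λ + det = 0.
  trace = 18 + 11 = 29, det = 18·11 - (3)² = 189.
Step 2 — discriminant:
  Δ = trace² - 4·det = 841 - 756 = 85.
Step 3 — eigenvalues:
  λ = (trace ± √Δ)/2 = (29 ± 9.2195)/2,
  λ_1 = 19.1098,  λ_2 = 9.8902.

Step 4 — unit eigenvector for λ_1: solve (Sigma - λ_1 I)v = 0. First row:
  (18 - 19.1098)·v_x + (3)·v_y = 0, i.e. (-1.1098)·v_x + (3)·v_y = 0,
  so v ∝ (b, λ_1 - a) = (3, 1.1098) = u.
  ||u|| = √((3)² + (1.1098)²) = √(10.2316) ≈ 3.1987,
  v_1 = u/||u|| ≈ (0.9379, 0.3469) (||v_1|| = 1).

λ_1 = 19.1098,  λ_2 = 9.8902;  v_1 ≈ (0.9379, 0.3469)


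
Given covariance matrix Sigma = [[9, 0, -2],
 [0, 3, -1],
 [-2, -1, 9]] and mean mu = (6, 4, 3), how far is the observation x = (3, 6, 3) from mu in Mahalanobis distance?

Step 1 — centre the observation: (x - mu) = (-3, 2, 0).

Step 2 — invert Sigma (cofactor / det for 3×3, or solve directly):
  Sigma^{-1} = [[0.1171, 0.009, 0.027],
 [0.009, 0.3468, 0.0405],
 [0.027, 0.0405, 0.1216]].

Step 3 — form the quadratic (x - mu)^T · Sigma^{-1} · (x - mu):
  Sigma^{-1} · (x - mu) = (-0.3333, 0.6667, 0).
  (x - mu)^T · [Sigma^{-1} · (x - mu)] = (-3)·(-0.3333) + (2)·(0.6667) + (0)·(0) = 2.3333.

Step 4 — take square root: d = √(2.3333) ≈ 1.5275.

d(x, mu) = √(2.3333) ≈ 1.5275


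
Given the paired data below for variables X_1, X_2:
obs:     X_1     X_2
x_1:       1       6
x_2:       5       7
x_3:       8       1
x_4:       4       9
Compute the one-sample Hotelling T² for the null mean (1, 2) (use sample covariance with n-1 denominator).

Step 1 — sample mean vector:
  mean(X_1) = (1 + 5 + 8 + 4) / 4 = 18/4 = 4.5
  mean(X_2) = (6 + 7 + 1 + 9) / 4 = 23/4 = 5.75
  x̄ = (4.5, 5.75),  deviation x̄ - mu_0 = (4.5, 5.75) - (1, 2) = (3.5, 3.75).

Step 2 — sample covariance matrix, S[i,j] = (1/(n-1)) · Σ_k (x_{k,i} - mean_i) · (x_{k,j} - mean_j), divisor n-1 = 3:
  S[X_1,X_1] = ((-3.5)·(-3.5) + (0.5)·(0.5) + (3.5)·(3.5) + (-0.5)·(-0.5)) / 3 = 25/3 = 8.3333
  S[X_1,X_2] = ((-3.5)·(0.25) + (0.5)·(1.25) + (3.5)·(-4.75) + (-0.5)·(3.25)) / 3 = -18.5/3 = -6.1667
  S[X_2,X_2] = ((0.25)·(0.25) + (1.25)·(1.25) + (-4.75)·(-4.75) + (3.25)·(3.25)) / 3 = 34.75/3 = 11.5833
  S = [[8.3333, -6.1667],
 [-6.1667, 11.5833]].

Step 3 — invert S. det(S) = 8.3333·11.5833 - (-6.1667)² = 58.5.
  S^{-1} = (1/det) · [[d, -b], [-b, a]] = [[0.198, 0.1054],
 [0.1054, 0.1425]].

Step 4 — quadratic form (x̄ - mu_0)^T · S^{-1} · (x̄ - mu_0):
  S^{-1} · (x̄ - mu_0) = (1.0883, 0.9031),
  (x̄ - mu_0)^T · [...] = (3.5)·(1.0883) + (3.75)·(0.9031) = 7.1959.

Step 5 — scale by n: T² = 4 · 7.1959 = 28.7835.

T² ≈ 28.7835


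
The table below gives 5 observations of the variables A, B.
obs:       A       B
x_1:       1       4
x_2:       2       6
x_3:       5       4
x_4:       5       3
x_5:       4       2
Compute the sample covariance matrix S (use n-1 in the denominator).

Step 1 — column means:
  mean(A) = (1 + 2 + 5 + 5 + 4) / 5 = 17/5 = 3.4
  mean(B) = (4 + 6 + 4 + 3 + 2) / 5 = 19/5 = 3.8

Step 2 — sample covariance S[i,j] = (1/(n-1)) · Σ_k (x_{k,i} - mean_i) · (x_{k,j} - mean_j), with n-1 = 4.
  S[A,A] = ((-2.4)·(-2.4) + (-1.4)·(-1.4) + (1.6)·(1.6) + (1.6)·(1.6) + (0.6)·(0.6)) / 4 = 13.2/4 = 3.3
  S[A,B] = ((-2.4)·(0.2) + (-1.4)·(2.2) + (1.6)·(0.2) + (1.6)·(-0.8) + (0.6)·(-1.8)) / 4 = -5.6/4 = -1.4
  S[B,B] = ((0.2)·(0.2) + (2.2)·(2.2) + (0.2)·(0.2) + (-0.8)·(-0.8) + (-1.8)·(-1.8)) / 4 = 8.8/4 = 2.2

S is symmetric (S[j,i] = S[i,j]). Assembling:

S = [[3.3, -1.4],
 [-1.4, 2.2]]


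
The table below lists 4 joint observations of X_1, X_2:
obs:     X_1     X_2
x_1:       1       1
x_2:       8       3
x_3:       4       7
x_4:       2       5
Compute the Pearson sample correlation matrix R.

Step 1 — column means:
  mean(X_1) = (1 + 8 + 4 + 2) / 4 = 15/4 = 3.75
  mean(X_2) = (1 + 3 + 7 + 5) / 4 = 16/4 = 4

Step 2 — sample variances and covariances s[i,j] = (1/(n-1)) · Σ_k (x_{k,i} - mean_i) · (x_{k,j} - mean_j), with n-1 = 3:
  s[X_1,X_1] = ((-2.75)·(-2.75) + (4.25)·(4.25) + (0.25)·(0.25) + (-1.75)·(-1.75)) / 3 = 28.75/3 = 9.5833
  s[X_1,X_2] = ((-2.75)·(-3) + (4.25)·(-1) + (0.25)·(3) + (-1.75)·(1)) / 3 = 3/3 = 1
  s[X_2,X_2] = ((-3)·(-3) + (-1)·(-1) + (3)·(3) + (1)·(1)) / 3 = 20/3 = 6.6667
  Sample standard deviations s_i = √(s[i,i]):
  s(X_1) = √(9.5833) = 3.0957
  s(X_2) = √(6.6667) = 2.582

Step 3 — r_{ij} = s_{ij} / (s_i · s_j):
  r[X_1,X_1] = 1 (diagonal).
  r[X_1,X_2] = 1 / (3.0957 · 2.582) = 1 / 7.9931 = 0.1251
  r[X_2,X_2] = 1 (diagonal).

R is symmetric with unit diagonal. Assembling:

R = [[1, 0.1251],
 [0.1251, 1]]


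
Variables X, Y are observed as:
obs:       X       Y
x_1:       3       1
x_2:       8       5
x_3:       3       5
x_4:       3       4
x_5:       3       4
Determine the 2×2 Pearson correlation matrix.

Step 1 — column means:
  mean(X) = (3 + 8 + 3 + 3 + 3) / 5 = 20/5 = 4
  mean(Y) = (1 + 5 + 5 + 4 + 4) / 5 = 19/5 = 3.8

Step 2 — sample variances and covariances s[i,j] = (1/(n-1)) · Σ_k (x_{k,i} - mean_i) · (x_{k,j} - mean_j), with n-1 = 4:
  s[X,X] = ((-1)·(-1) + (4)·(4) + (-1)·(-1) + (-1)·(-1) + (-1)·(-1)) / 4 = 20/4 = 5
  s[X,Y] = ((-1)·(-2.8) + (4)·(1.2) + (-1)·(1.2) + (-1)·(0.2) + (-1)·(0.2)) / 4 = 6/4 = 1.5
  s[Y,Y] = ((-2.8)·(-2.8) + (1.2)·(1.2) + (1.2)·(1.2) + (0.2)·(0.2) + (0.2)·(0.2)) / 4 = 10.8/4 = 2.7
  Sample standard deviations s_i = √(s[i,i]):
  s(X) = √(5) = 2.2361
  s(Y) = √(2.7) = 1.6432

Step 3 — r_{ij} = s_{ij} / (s_i · s_j):
  r[X,X] = 1 (diagonal).
  r[X,Y] = 1.5 / (2.2361 · 1.6432) = 1.5 / 3.6742 = 0.4082
  r[Y,Y] = 1 (diagonal).

R is symmetric with unit diagonal. Assembling:

R = [[1, 0.4082],
 [0.4082, 1]]


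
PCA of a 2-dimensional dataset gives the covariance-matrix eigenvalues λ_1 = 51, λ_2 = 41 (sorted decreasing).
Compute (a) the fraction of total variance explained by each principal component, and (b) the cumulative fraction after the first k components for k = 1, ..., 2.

Step 1 — total variance = trace(Sigma) = Σ λ_i = 51 + 41 = 92.

Step 2 — fraction explained by component i = λ_i / Σ λ:
  PC1: 51/92 = 0.5543
  PC2: 41/92 = 0.4457

Step 3 — cumulative fraction after k components = (λ_1 + ... + λ_k) / Σ λ:
  k = 1: 51/92 = 0.5543
  k = 2: (51 + 41)/92 = 92/92 = 1

Summary (fraction, with percent):

explained: PC1 0.5543 (55.43%), PC2 0.4457 (44.57%);  cumulative: 0.5543, 1


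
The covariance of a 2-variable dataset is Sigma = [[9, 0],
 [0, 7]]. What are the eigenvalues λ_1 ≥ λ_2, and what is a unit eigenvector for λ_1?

Step 1 — characteristic polynomial of 2×2 Sigma:
  det(Sigma - λI) = λ² - trace · λ + det = 0.
  trace = 9 + 7 = 16, det = 9·7 - (0)² = 63.
Step 2 — discriminant:
  Δ = trace² - 4·det = 256 - 252 = 4.
Step 3 — eigenvalues:
  λ = (trace ± √Δ)/2 = (16 ± 2)/2,
  λ_1 = 9,  λ_2 = 7.

Step 4 — unit eigenvector for λ_1: Sigma is diagonal, so its eigenvectors are the coordinate axes. λ_1 = 9 is the diagonal entry on the first coordinate axis, hence
  v_1 = (1, 0) (||v_1|| = 1).

λ_1 = 9,  λ_2 = 7;  v_1 ≈ (1, 0)


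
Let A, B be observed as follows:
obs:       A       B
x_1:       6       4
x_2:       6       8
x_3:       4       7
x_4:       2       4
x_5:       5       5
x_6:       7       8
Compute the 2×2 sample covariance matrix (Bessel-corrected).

Step 1 — column means:
  mean(A) = (6 + 6 + 4 + 2 + 5 + 7) / 6 = 30/6 = 5
  mean(B) = (4 + 8 + 7 + 4 + 5 + 8) / 6 = 36/6 = 6

Step 2 — sample covariance S[i,j] = (1/(n-1)) · Σ_k (x_{k,i} - mean_i) · (x_{k,j} - mean_j), with n-1 = 5.
  S[A,A] = ((1)·(1) + (1)·(1) + (-1)·(-1) + (-3)·(-3) + (0)·(0) + (2)·(2)) / 5 = 16/5 = 3.2
  S[A,B] = ((1)·(-2) + (1)·(2) + (-1)·(1) + (-3)·(-2) + (0)·(-1) + (2)·(2)) / 5 = 9/5 = 1.8
  S[B,B] = ((-2)·(-2) + (2)·(2) + (1)·(1) + (-2)·(-2) + (-1)·(-1) + (2)·(2)) / 5 = 18/5 = 3.6

S is symmetric (S[j,i] = S[i,j]). Assembling:

S = [[3.2, 1.8],
 [1.8, 3.6]]


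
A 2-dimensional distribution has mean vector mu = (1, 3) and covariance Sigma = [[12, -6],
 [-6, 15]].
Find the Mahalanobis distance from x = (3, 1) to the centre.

Step 1 — centre the observation: (x - mu) = (2, -2).

Step 2 — invert Sigma. det(Sigma) = 12·15 - (-6)² = 144.
  Sigma^{-1} = (1/det) · [[d, -b], [-b, a]] = [[0.1042, 0.0417],
 [0.0417, 0.0833]].

Step 3 — form the quadratic (x - mu)^T · Sigma^{-1} · (x - mu):
  Sigma^{-1} · (x - mu) = (0.125, -0.0833).
  (x - mu)^T · [Sigma^{-1} · (x - mu)] = (2)·(0.125) + (-2)·(-0.0833) = 0.4167.

Step 4 — take square root: d = √(0.4167) ≈ 0.6455.

d(x, mu) = √(0.4167) ≈ 0.6455


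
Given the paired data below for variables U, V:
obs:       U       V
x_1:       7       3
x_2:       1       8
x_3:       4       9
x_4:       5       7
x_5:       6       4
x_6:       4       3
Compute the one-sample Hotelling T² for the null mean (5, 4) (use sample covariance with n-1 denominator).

Step 1 — sample mean vector:
  mean(U) = (7 + 1 + 4 + 5 + 6 + 4) / 6 = 27/6 = 4.5
  mean(V) = (3 + 8 + 9 + 7 + 4 + 3) / 6 = 34/6 = 5.6667
  x̄ = (4.5, 5.6667),  deviation x̄ - mu_0 = (4.5, 5.6667) - (5, 4) = (-0.5, 1.6667).

Step 2 — sample covariance matrix, S[i,j] = (1/(n-1)) · Σ_k (x_{k,i} - mean_i) · (x_{k,j} - mean_j), divisor n-1 = 5:
  S[U,U] = ((2.5)·(2.5) + (-3.5)·(-3.5) + (-0.5)·(-0.5) + (0.5)·(0.5) + (1.5)·(1.5) + (-0.5)·(-0.5)) / 5 = 21.5/5 = 4.3
  S[U,V] = ((2.5)·(-2.6667) + (-3.5)·(2.3333) + (-0.5)·(3.3333) + (0.5)·(1.3333) + (1.5)·(-1.6667) + (-0.5)·(-2.6667)) / 5 = -17/5 = -3.4
  S[V,V] = ((-2.6667)·(-2.6667) + (2.3333)·(2.3333) + (3.3333)·(3.3333) + (1.3333)·(1.3333) + (-1.6667)·(-1.6667) + (-2.6667)·(-2.6667)) / 5 = 35.3333/5 = 7.0667
  S = [[4.3, -3.4],
 [-3.4, 7.0667]].

Step 3 — invert S. det(S) = 4.3·7.0667 - (-3.4)² = 18.8267.
  S^{-1} = (1/det) · [[d, -b], [-b, a]] = [[0.3754, 0.1806],
 [0.1806, 0.2284]].

Step 4 — quadratic form (x̄ - mu_0)^T · S^{-1} · (x̄ - mu_0):
  S^{-1} · (x̄ - mu_0) = (0.1133, 0.2904),
  (x̄ - mu_0)^T · [...] = (-0.5)·(0.1133) + (1.6667)·(0.2904) = 0.4273.

Step 5 — scale by n: T² = 6 · 0.4273 = 2.5637.

T² ≈ 2.5637


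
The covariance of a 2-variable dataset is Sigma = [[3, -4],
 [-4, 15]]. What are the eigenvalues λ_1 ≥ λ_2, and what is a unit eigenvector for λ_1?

Step 1 — characteristic polynomial of 2×2 Sigma:
  det(Sigma - λI) = λ² - trace · λ + det = 0.
  trace = 3 + 15 = 18, det = 3·15 - (-4)² = 29.
Step 2 — discriminant:
  Δ = trace² - 4·det = 324 - 116 = 208.
Step 3 — eigenvalues:
  λ = (trace ± √Δ)/2 = (18 ± 14.4222)/2,
  λ_1 = 16.2111,  λ_2 = 1.7889.

Step 4 — unit eigenvector for λ_1: solve (Sigma - λ_1 I)v = 0. First row:
  (3 - 16.2111)·v_x + (-4)·v_y = 0, i.e. (-13.2111)·v_x + (-4)·v_y = 0,
  so v ∝ (b, λ_1 - a) = (-4, 13.2111); multiply by -1 so the first entry is positive: u = (4, -13.2111).
  ||u|| = √((4)² + (-13.2111)²) = √(190.5332) ≈ 13.8034,
  v_1 = u/||u|| ≈ (0.2898, -0.9571) (||v_1|| = 1).

λ_1 = 16.2111,  λ_2 = 1.7889;  v_1 ≈ (0.2898, -0.9571)


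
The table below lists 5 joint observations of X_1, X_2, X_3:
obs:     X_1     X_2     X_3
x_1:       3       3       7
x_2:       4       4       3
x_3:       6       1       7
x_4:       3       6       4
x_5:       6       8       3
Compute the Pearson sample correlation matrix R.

Step 1 — column means:
  mean(X_1) = (3 + 4 + 6 + 3 + 6) / 5 = 22/5 = 4.4
  mean(X_2) = (3 + 4 + 1 + 6 + 8) / 5 = 22/5 = 4.4
  mean(X_3) = (7 + 3 + 7 + 4 + 3) / 5 = 24/5 = 4.8

Step 2 — sample variances and covariances s[i,j] = (1/(n-1)) · Σ_k (x_{k,i} - mean_i) · (x_{k,j} - mean_j), with n-1 = 4:
  s[X_1,X_1] = ((-1.4)·(-1.4) + (-0.4)·(-0.4) + (1.6)·(1.6) + (-1.4)·(-1.4) + (1.6)·(1.6)) / 4 = 9.2/4 = 2.3
  s[X_1,X_2] = ((-1.4)·(-1.4) + (-0.4)·(-0.4) + (1.6)·(-3.4) + (-1.4)·(1.6) + (1.6)·(3.6)) / 4 = 0.2/4 = 0.05
  s[X_1,X_3] = ((-1.4)·(2.2) + (-0.4)·(-1.8) + (1.6)·(2.2) + (-1.4)·(-0.8) + (1.6)·(-1.8)) / 4 = -0.6/4 = -0.15
  s[X_2,X_2] = ((-1.4)·(-1.4) + (-0.4)·(-0.4) + (-3.4)·(-3.4) + (1.6)·(1.6) + (3.6)·(3.6)) / 4 = 29.2/4 = 7.3
  s[X_2,X_3] = ((-1.4)·(2.2) + (-0.4)·(-1.8) + (-3.4)·(2.2) + (1.6)·(-0.8) + (3.6)·(-1.8)) / 4 = -17.6/4 = -4.4
  s[X_3,X_3] = ((2.2)·(2.2) + (-1.8)·(-1.8) + (2.2)·(2.2) + (-0.8)·(-0.8) + (-1.8)·(-1.8)) / 4 = 16.8/4 = 4.2
  Sample standard deviations s_i = √(s[i,i]):
  s(X_1) = √(2.3) = 1.5166
  s(X_2) = √(7.3) = 2.7019
  s(X_3) = √(4.2) = 2.0494

Step 3 — r_{ij} = s_{ij} / (s_i · s_j):
  r[X_1,X_1] = 1 (diagonal).
  r[X_1,X_2] = 0.05 / (1.5166 · 2.7019) = 0.05 / 4.0976 = 0.0122
  r[X_1,X_3] = -0.15 / (1.5166 · 2.0494) = -0.15 / 3.1081 = -0.0483
  r[X_2,X_2] = 1 (diagonal).
  r[X_2,X_3] = -4.4 / (2.7019 · 2.0494) = -4.4 / 5.5371 = -0.7946
  r[X_3,X_3] = 1 (diagonal).

R is symmetric with unit diagonal. Assembling:

R = [[1, 0.0122, -0.0483],
 [0.0122, 1, -0.7946],
 [-0.0483, -0.7946, 1]]


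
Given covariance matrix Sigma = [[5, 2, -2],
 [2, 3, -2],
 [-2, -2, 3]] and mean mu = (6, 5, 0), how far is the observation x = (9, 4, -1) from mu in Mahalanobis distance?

Step 1 — centre the observation: (x - mu) = (3, -1, -1).

Step 2 — invert Sigma (cofactor / det for 3×3, or solve directly):
  Sigma^{-1} = [[0.2941, -0.1176, 0.1176],
 [-0.1176, 0.6471, 0.3529],
 [0.1176, 0.3529, 0.6471]].

Step 3 — form the quadratic (x - mu)^T · Sigma^{-1} · (x - mu):
  Sigma^{-1} · (x - mu) = (0.8824, -1.3529, -0.6471).
  (x - mu)^T · [Sigma^{-1} · (x - mu)] = (3)·(0.8824) + (-1)·(-1.3529) + (-1)·(-0.6471) = 4.6471.

Step 4 — take square root: d = √(4.6471) ≈ 2.1557.

d(x, mu) = √(4.6471) ≈ 2.1557


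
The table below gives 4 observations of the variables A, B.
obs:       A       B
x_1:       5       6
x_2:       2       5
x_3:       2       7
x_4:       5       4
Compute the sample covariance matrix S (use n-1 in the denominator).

Step 1 — column means:
  mean(A) = (5 + 2 + 2 + 5) / 4 = 14/4 = 3.5
  mean(B) = (6 + 5 + 7 + 4) / 4 = 22/4 = 5.5

Step 2 — sample covariance S[i,j] = (1/(n-1)) · Σ_k (x_{k,i} - mean_i) · (x_{k,j} - mean_j), with n-1 = 3.
  S[A,A] = ((1.5)·(1.5) + (-1.5)·(-1.5) + (-1.5)·(-1.5) + (1.5)·(1.5)) / 3 = 9/3 = 3
  S[A,B] = ((1.5)·(0.5) + (-1.5)·(-0.5) + (-1.5)·(1.5) + (1.5)·(-1.5)) / 3 = -3/3 = -1
  S[B,B] = ((0.5)·(0.5) + (-0.5)·(-0.5) + (1.5)·(1.5) + (-1.5)·(-1.5)) / 3 = 5/3 = 1.6667

S is symmetric (S[j,i] = S[i,j]). Assembling:

S = [[3, -1],
 [-1, 1.6667]]


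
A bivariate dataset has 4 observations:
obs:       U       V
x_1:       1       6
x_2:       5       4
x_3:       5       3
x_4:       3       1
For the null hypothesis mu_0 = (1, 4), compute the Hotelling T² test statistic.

Step 1 — sample mean vector:
  mean(U) = (1 + 5 + 5 + 3) / 4 = 14/4 = 3.5
  mean(V) = (6 + 4 + 3 + 1) / 4 = 14/4 = 3.5
  x̄ = (3.5, 3.5),  deviation x̄ - mu_0 = (3.5, 3.5) - (1, 4) = (2.5, -0.5).

Step 2 — sample covariance matrix, S[i,j] = (1/(n-1)) · Σ_k (x_{k,i} - mean_i) · (x_{k,j} - mean_j), divisor n-1 = 3:
  S[U,U] = ((-2.5)·(-2.5) + (1.5)·(1.5) + (1.5)·(1.5) + (-0.5)·(-0.5)) / 3 = 11/3 = 3.6667
  S[U,V] = ((-2.5)·(2.5) + (1.5)·(0.5) + (1.5)·(-0.5) + (-0.5)·(-2.5)) / 3 = -5/3 = -1.6667
  S[V,V] = ((2.5)·(2.5) + (0.5)·(0.5) + (-0.5)·(-0.5) + (-2.5)·(-2.5)) / 3 = 13/3 = 4.3333
  S = [[3.6667, -1.6667],
 [-1.6667, 4.3333]].

Step 3 — invert S. det(S) = 3.6667·4.3333 - (-1.6667)² = 13.1111.
  S^{-1} = (1/det) · [[d, -b], [-b, a]] = [[0.3305, 0.1271],
 [0.1271, 0.2797]].

Step 4 — quadratic form (x̄ - mu_0)^T · S^{-1} · (x̄ - mu_0):
  S^{-1} · (x̄ - mu_0) = (0.7627, 0.178),
  (x̄ - mu_0)^T · [...] = (2.5)·(0.7627) + (-0.5)·(0.178) = 1.8178.

Step 5 — scale by n: T² = 4 · 1.8178 = 7.2712.

T² ≈ 7.2712


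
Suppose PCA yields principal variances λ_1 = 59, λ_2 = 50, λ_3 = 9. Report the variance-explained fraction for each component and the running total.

Step 1 — total variance = trace(Sigma) = Σ λ_i = 59 + 50 + 9 = 118.

Step 2 — fraction explained by component i = λ_i / Σ λ:
  PC1: 59/118 = 0.5
  PC2: 50/118 = 0.4237
  PC3: 9/118 = 0.0763

Step 3 — cumulative fraction after k components = (λ_1 + ... + λ_k) / Σ λ:
  k = 1: 59/118 = 0.5
  k = 2: (59 + 50)/118 = 109/118 = 0.9237
  k = 3: (59 + 50 + 9)/118 = 118/118 = 1

Summary (fraction, with percent):

explained: PC1 0.5 (50%), PC2 0.4237 (42.37%), PC3 0.0763 (7.63%);  cumulative: 0.5, 0.9237, 1


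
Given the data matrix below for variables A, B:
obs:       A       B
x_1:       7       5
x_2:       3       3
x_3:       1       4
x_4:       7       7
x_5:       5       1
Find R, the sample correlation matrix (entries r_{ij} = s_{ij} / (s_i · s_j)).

Step 1 — column means:
  mean(A) = (7 + 3 + 1 + 7 + 5) / 5 = 23/5 = 4.6
  mean(B) = (5 + 3 + 4 + 7 + 1) / 5 = 20/5 = 4

Step 2 — sample variances and covariances s[i,j] = (1/(n-1)) · Σ_k (x_{k,i} - mean_i) · (x_{k,j} - mean_j), with n-1 = 4:
  s[A,A] = ((2.4)·(2.4) + (-1.6)·(-1.6) + (-3.6)·(-3.6) + (2.4)·(2.4) + (0.4)·(0.4)) / 4 = 27.2/4 = 6.8
  s[A,B] = ((2.4)·(1) + (-1.6)·(-1) + (-3.6)·(0) + (2.4)·(3) + (0.4)·(-3)) / 4 = 10/4 = 2.5
  s[B,B] = ((1)·(1) + (-1)·(-1) + (0)·(0) + (3)·(3) + (-3)·(-3)) / 4 = 20/4 = 5
  Sample standard deviations s_i = √(s[i,i]):
  s(A) = √(6.8) = 2.6077
  s(B) = √(5) = 2.2361

Step 3 — r_{ij} = s_{ij} / (s_i · s_j):
  r[A,A] = 1 (diagonal).
  r[A,B] = 2.5 / (2.6077 · 2.2361) = 2.5 / 5.831 = 0.4287
  r[B,B] = 1 (diagonal).

R is symmetric with unit diagonal. Assembling:

R = [[1, 0.4287],
 [0.4287, 1]]


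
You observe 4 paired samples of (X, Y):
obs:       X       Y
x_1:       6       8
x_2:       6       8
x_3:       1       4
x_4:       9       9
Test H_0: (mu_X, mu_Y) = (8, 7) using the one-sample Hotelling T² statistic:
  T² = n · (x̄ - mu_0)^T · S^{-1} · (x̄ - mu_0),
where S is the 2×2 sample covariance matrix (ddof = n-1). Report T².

Step 1 — sample mean vector:
  mean(X) = (6 + 6 + 1 + 9) / 4 = 22/4 = 5.5
  mean(Y) = (8 + 8 + 4 + 9) / 4 = 29/4 = 7.25
  x̄ = (5.5, 7.25),  deviation x̄ - mu_0 = (5.5, 7.25) - (8, 7) = (-2.5, 0.25).

Step 2 — sample covariance matrix, S[i,j] = (1/(n-1)) · Σ_k (x_{k,i} - mean_i) · (x_{k,j} - mean_j), divisor n-1 = 3:
  S[X,X] = ((0.5)·(0.5) + (0.5)·(0.5) + (-4.5)·(-4.5) + (3.5)·(3.5)) / 3 = 33/3 = 11
  S[X,Y] = ((0.5)·(0.75) + (0.5)·(0.75) + (-4.5)·(-3.25) + (3.5)·(1.75)) / 3 = 21.5/3 = 7.1667
  S[Y,Y] = ((0.75)·(0.75) + (0.75)·(0.75) + (-3.25)·(-3.25) + (1.75)·(1.75)) / 3 = 14.75/3 = 4.9167
  S = [[11, 7.1667],
 [7.1667, 4.9167]].

Step 3 — invert S. det(S) = 11·4.9167 - (7.1667)² = 2.7222.
  S^{-1} = (1/det) · [[d, -b], [-b, a]] = [[1.8061, -2.6327],
 [-2.6327, 4.0408]].

Step 4 — quadratic form (x̄ - mu_0)^T · S^{-1} · (x̄ - mu_0):
  S^{-1} · (x̄ - mu_0) = (-5.1735, 7.5918),
  (x̄ - mu_0)^T · [...] = (-2.5)·(-5.1735) + (0.25)·(7.5918) = 14.8316.

Step 5 — scale by n: T² = 4 · 14.8316 = 59.3265.

T² ≈ 59.3265


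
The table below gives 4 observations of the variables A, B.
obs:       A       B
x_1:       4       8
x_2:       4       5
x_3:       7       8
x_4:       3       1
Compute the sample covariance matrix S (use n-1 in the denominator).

Step 1 — column means:
  mean(A) = (4 + 4 + 7 + 3) / 4 = 18/4 = 4.5
  mean(B) = (8 + 5 + 8 + 1) / 4 = 22/4 = 5.5

Step 2 — sample covariance S[i,j] = (1/(n-1)) · Σ_k (x_{k,i} - mean_i) · (x_{k,j} - mean_j), with n-1 = 3.
  S[A,A] = ((-0.5)·(-0.5) + (-0.5)·(-0.5) + (2.5)·(2.5) + (-1.5)·(-1.5)) / 3 = 9/3 = 3
  S[A,B] = ((-0.5)·(2.5) + (-0.5)·(-0.5) + (2.5)·(2.5) + (-1.5)·(-4.5)) / 3 = 12/3 = 4
  S[B,B] = ((2.5)·(2.5) + (-0.5)·(-0.5) + (2.5)·(2.5) + (-4.5)·(-4.5)) / 3 = 33/3 = 11

S is symmetric (S[j,i] = S[i,j]). Assembling:

S = [[3, 4],
 [4, 11]]


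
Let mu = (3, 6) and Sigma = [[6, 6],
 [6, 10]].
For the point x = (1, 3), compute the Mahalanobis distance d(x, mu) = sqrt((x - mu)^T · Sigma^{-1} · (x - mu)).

Step 1 — centre the observation: (x - mu) = (-2, -3).

Step 2 — invert Sigma. det(Sigma) = 6·10 - (6)² = 24.
  Sigma^{-1} = (1/det) · [[d, -b], [-b, a]] = [[0.4167, -0.25],
 [-0.25, 0.25]].

Step 3 — form the quadratic (x - mu)^T · Sigma^{-1} · (x - mu):
  Sigma^{-1} · (x - mu) = (-0.0833, -0.25).
  (x - mu)^T · [Sigma^{-1} · (x - mu)] = (-2)·(-0.0833) + (-3)·(-0.25) = 0.9167.

Step 4 — take square root: d = √(0.9167) ≈ 0.9574.

d(x, mu) = √(0.9167) ≈ 0.9574


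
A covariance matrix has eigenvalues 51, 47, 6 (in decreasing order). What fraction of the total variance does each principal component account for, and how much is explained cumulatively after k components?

Step 1 — total variance = trace(Sigma) = Σ λ_i = 51 + 47 + 6 = 104.

Step 2 — fraction explained by component i = λ_i / Σ λ:
  PC1: 51/104 = 0.4904
  PC2: 47/104 = 0.4519
  PC3: 6/104 = 0.0577

Step 3 — cumulative fraction after k components = (λ_1 + ... + λ_k) / Σ λ:
  k = 1: 51/104 = 0.4904
  k = 2: (51 + 47)/104 = 98/104 = 0.9423
  k = 3: (51 + 47 + 6)/104 = 104/104 = 1

Summary (fraction, with percent):

explained: PC1 0.4904 (49.04%), PC2 0.4519 (45.19%), PC3 0.0577 (5.77%);  cumulative: 0.4904, 0.9423, 1


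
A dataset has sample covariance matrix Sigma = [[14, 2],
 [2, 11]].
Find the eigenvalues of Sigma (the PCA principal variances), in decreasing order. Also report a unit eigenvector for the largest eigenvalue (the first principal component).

Step 1 — characteristic polynomial of 2×2 Sigma:
  det(Sigma - λI) = λ² - trace · λ + det = 0.
  trace = 14 + 11 = 25, det = 14·11 - (2)² = 150.
Step 2 — discriminant:
  Δ = trace² - 4·det = 625 - 600 = 25.
Step 3 — eigenvalues:
  λ = (trace ± √Δ)/2 = (25 ± 5)/2,
  λ_1 = 15,  λ_2 = 10.

Step 4 — unit eigenvector for λ_1: solve (Sigma - λ_1 I)v = 0. First row:
  (14 - 15)·v_x + (2)·v_y = 0, i.e. (-1)·v_x + (2)·v_y = 0,
  so v ∝ (b, λ_1 - a) = (2, 1) = u.
  ||u|| = √((2)² + (1)²) = √(5) ≈ 2.2361,
  v_1 = u/||u|| ≈ (0.8944, 0.4472) (||v_1|| = 1).

λ_1 = 15,  λ_2 = 10;  v_1 ≈ (0.8944, 0.4472)


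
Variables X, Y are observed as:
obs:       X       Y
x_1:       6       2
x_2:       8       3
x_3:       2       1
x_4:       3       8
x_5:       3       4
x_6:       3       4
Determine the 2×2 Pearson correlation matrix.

Step 1 — column means:
  mean(X) = (6 + 8 + 2 + 3 + 3 + 3) / 6 = 25/6 = 4.1667
  mean(Y) = (2 + 3 + 1 + 8 + 4 + 4) / 6 = 22/6 = 3.6667

Step 2 — sample variances and covariances s[i,j] = (1/(n-1)) · Σ_k (x_{k,i} - mean_i) · (x_{k,j} - mean_j), with n-1 = 5:
  s[X,X] = ((1.8333)·(1.8333) + (3.8333)·(3.8333) + (-2.1667)·(-2.1667) + (-1.1667)·(-1.1667) + (-1.1667)·(-1.1667) + (-1.1667)·(-1.1667)) / 5 = 26.8333/5 = 5.3667
  s[X,Y] = ((1.8333)·(-1.6667) + (3.8333)·(-0.6667) + (-2.1667)·(-2.6667) + (-1.1667)·(4.3333) + (-1.1667)·(0.3333) + (-1.1667)·(0.3333)) / 5 = -5.6667/5 = -1.1333
  s[Y,Y] = ((-1.6667)·(-1.6667) + (-0.6667)·(-0.6667) + (-2.6667)·(-2.6667) + (4.3333)·(4.3333) + (0.3333)·(0.3333) + (0.3333)·(0.3333)) / 5 = 29.3333/5 = 5.8667
  Sample standard deviations s_i = √(s[i,i]):
  s(X) = √(5.3667) = 2.3166
  s(Y) = √(5.8667) = 2.4221

Step 3 — r_{ij} = s_{ij} / (s_i · s_j):
  r[X,X] = 1 (diagonal).
  r[X,Y] = -1.1333 / (2.3166 · 2.4221) = -1.1333 / 5.6111 = -0.202
  r[Y,Y] = 1 (diagonal).

R is symmetric with unit diagonal. Assembling:

R = [[1, -0.202],
 [-0.202, 1]]


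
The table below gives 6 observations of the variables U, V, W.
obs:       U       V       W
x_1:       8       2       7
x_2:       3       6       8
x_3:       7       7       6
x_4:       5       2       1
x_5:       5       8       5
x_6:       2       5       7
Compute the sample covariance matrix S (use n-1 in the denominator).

Step 1 — column means:
  mean(U) = (8 + 3 + 7 + 5 + 5 + 2) / 6 = 30/6 = 5
  mean(V) = (2 + 6 + 7 + 2 + 8 + 5) / 6 = 30/6 = 5
  mean(W) = (7 + 8 + 6 + 1 + 5 + 7) / 6 = 34/6 = 5.6667

Step 2 — sample covariance S[i,j] = (1/(n-1)) · Σ_k (x_{k,i} - mean_i) · (x_{k,j} - mean_j), with n-1 = 5.
  S[U,U] = ((3)·(3) + (-2)·(-2) + (2)·(2) + (0)·(0) + (0)·(0) + (-3)·(-3)) / 5 = 26/5 = 5.2
  S[U,V] = ((3)·(-3) + (-2)·(1) + (2)·(2) + (0)·(-3) + (0)·(3) + (-3)·(0)) / 5 = -7/5 = -1.4
  S[U,W] = ((3)·(1.3333) + (-2)·(2.3333) + (2)·(0.3333) + (0)·(-4.6667) + (0)·(-0.6667) + (-3)·(1.3333)) / 5 = -4/5 = -0.8
  S[V,V] = ((-3)·(-3) + (1)·(1) + (2)·(2) + (-3)·(-3) + (3)·(3) + (0)·(0)) / 5 = 32/5 = 6.4
  S[V,W] = ((-3)·(1.3333) + (1)·(2.3333) + (2)·(0.3333) + (-3)·(-4.6667) + (3)·(-0.6667) + (0)·(1.3333)) / 5 = 11/5 = 2.2
  S[W,W] = ((1.3333)·(1.3333) + (2.3333)·(2.3333) + (0.3333)·(0.3333) + (-4.6667)·(-4.6667) + (-0.6667)·(-0.6667) + (1.3333)·(1.3333)) / 5 = 31.3333/5 = 6.2667

S is symmetric (S[j,i] = S[i,j]). Assembling:

S = [[5.2, -1.4, -0.8],
 [-1.4, 6.4, 2.2],
 [-0.8, 2.2, 6.2667]]


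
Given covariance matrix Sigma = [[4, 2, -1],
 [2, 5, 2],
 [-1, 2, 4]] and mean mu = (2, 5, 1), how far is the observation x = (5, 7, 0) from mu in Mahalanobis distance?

Step 1 — centre the observation: (x - mu) = (3, 2, -1).

Step 2 — invert Sigma (cofactor / det for 3×3, or solve directly):
  Sigma^{-1} = [[0.4571, -0.2857, 0.2571],
 [-0.2857, 0.4286, -0.2857],
 [0.2571, -0.2857, 0.4571]].

Step 3 — form the quadratic (x - mu)^T · Sigma^{-1} · (x - mu):
  Sigma^{-1} · (x - mu) = (0.5429, 0.2857, -0.2571).
  (x - mu)^T · [Sigma^{-1} · (x - mu)] = (3)·(0.5429) + (2)·(0.2857) + (-1)·(-0.2571) = 2.4571.

Step 4 — take square root: d = √(2.4571) ≈ 1.5675.

d(x, mu) = √(2.4571) ≈ 1.5675


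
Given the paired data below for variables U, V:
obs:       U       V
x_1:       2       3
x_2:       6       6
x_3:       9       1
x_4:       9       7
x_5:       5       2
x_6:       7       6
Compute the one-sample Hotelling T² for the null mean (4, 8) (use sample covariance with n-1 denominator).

Step 1 — sample mean vector:
  mean(U) = (2 + 6 + 9 + 9 + 5 + 7) / 6 = 38/6 = 6.3333
  mean(V) = (3 + 6 + 1 + 7 + 2 + 6) / 6 = 25/6 = 4.1667
  x̄ = (6.3333, 4.1667),  deviation x̄ - mu_0 = (6.3333, 4.1667) - (4, 8) = (2.3333, -3.8333).

Step 2 — sample covariance matrix, S[i,j] = (1/(n-1)) · Σ_k (x_{k,i} - mean_i) · (x_{k,j} - mean_j), divisor n-1 = 5:
  S[U,U] = ((-4.3333)·(-4.3333) + (-0.3333)·(-0.3333) + (2.6667)·(2.6667) + (2.6667)·(2.6667) + (-1.3333)·(-1.3333) + (0.6667)·(0.6667)) / 5 = 35.3333/5 = 7.0667
  S[U,V] = ((-4.3333)·(-1.1667) + (-0.3333)·(1.8333) + (2.6667)·(-3.1667) + (2.6667)·(2.8333) + (-1.3333)·(-2.1667) + (0.6667)·(1.8333)) / 5 = 7.6667/5 = 1.5333
  S[V,V] = ((-1.1667)·(-1.1667) + (1.8333)·(1.8333) + (-3.1667)·(-3.1667) + (2.8333)·(2.8333) + (-2.1667)·(-2.1667) + (1.8333)·(1.8333)) / 5 = 30.8333/5 = 6.1667
  S = [[7.0667, 1.5333],
 [1.5333, 6.1667]].

Step 3 — invert S. det(S) = 7.0667·6.1667 - (1.5333)² = 41.2267.
  S^{-1} = (1/det) · [[d, -b], [-b, a]] = [[0.1496, -0.0372],
 [-0.0372, 0.1714]].

Step 4 — quadratic form (x̄ - mu_0)^T · S^{-1} · (x̄ - mu_0):
  S^{-1} · (x̄ - mu_0) = (0.4916, -0.7439),
  (x̄ - mu_0)^T · [...] = (2.3333)·(0.4916) + (-3.8333)·(-0.7439) = 3.9985.

Step 5 — scale by n: T² = 6 · 3.9985 = 23.9909.

T² ≈ 23.9909


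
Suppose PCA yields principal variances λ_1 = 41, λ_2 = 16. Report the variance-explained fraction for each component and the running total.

Step 1 — total variance = trace(Sigma) = Σ λ_i = 41 + 16 = 57.

Step 2 — fraction explained by component i = λ_i / Σ λ:
  PC1: 41/57 = 0.7193
  PC2: 16/57 = 0.2807

Step 3 — cumulative fraction after k components = (λ_1 + ... + λ_k) / Σ λ:
  k = 1: 41/57 = 0.7193
  k = 2: (41 + 16)/57 = 57/57 = 1

Summary (fraction, with percent):

explained: PC1 0.7193 (71.93%), PC2 0.2807 (28.07%);  cumulative: 0.7193, 1


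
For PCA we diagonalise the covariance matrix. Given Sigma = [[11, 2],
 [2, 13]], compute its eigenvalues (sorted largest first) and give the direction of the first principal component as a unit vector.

Step 1 — characteristic polynomial of 2×2 Sigma:
  det(Sigma - λI) = λ² - trace · λ + det = 0.
  trace = 11 + 13 = 24, det = 11·13 - (2)² = 139.
Step 2 — discriminant:
  Δ = trace² - 4·det = 576 - 556 = 20.
Step 3 — eigenvalues:
  λ = (trace ± √Δ)/2 = (24 ± 4.4721)/2,
  λ_1 = 14.2361,  λ_2 = 9.7639.

Step 4 — unit eigenvector for λ_1: solve (Sigma - λ_1 I)v = 0. First row:
  (11 - 14.2361)·v_x + (2)·v_y = 0, i.e. (-3.2361)·v_x + (2)·v_y = 0,
  so v ∝ (b, λ_1 - a) = (2, 3.2361) = u.
  ||u|| = √((2)² + (3.2361)²) = √(14.4721) ≈ 3.8042,
  v_1 = u/||u|| ≈ (0.5257, 0.8507) (||v_1|| = 1).

λ_1 = 14.2361,  λ_2 = 9.7639;  v_1 ≈ (0.5257, 0.8507)


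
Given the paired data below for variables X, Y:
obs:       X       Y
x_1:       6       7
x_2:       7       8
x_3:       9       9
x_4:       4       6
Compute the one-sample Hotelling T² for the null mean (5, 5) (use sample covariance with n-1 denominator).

Step 1 — sample mean vector:
  mean(X) = (6 + 7 + 9 + 4) / 4 = 26/4 = 6.5
  mean(Y) = (7 + 8 + 9 + 6) / 4 = 30/4 = 7.5
  x̄ = (6.5, 7.5),  deviation x̄ - mu_0 = (6.5, 7.5) - (5, 5) = (1.5, 2.5).

Step 2 — sample covariance matrix, S[i,j] = (1/(n-1)) · Σ_k (x_{k,i} - mean_i) · (x_{k,j} - mean_j), divisor n-1 = 3:
  S[X,X] = ((-0.5)·(-0.5) + (0.5)·(0.5) + (2.5)·(2.5) + (-2.5)·(-2.5)) / 3 = 13/3 = 4.3333
  S[X,Y] = ((-0.5)·(-0.5) + (0.5)·(0.5) + (2.5)·(1.5) + (-2.5)·(-1.5)) / 3 = 8/3 = 2.6667
  S[Y,Y] = ((-0.5)·(-0.5) + (0.5)·(0.5) + (1.5)·(1.5) + (-1.5)·(-1.5)) / 3 = 5/3 = 1.6667
  S = [[4.3333, 2.6667],
 [2.6667, 1.6667]].

Step 3 — invert S. det(S) = 4.3333·1.6667 - (2.6667)² = 0.1111.
  S^{-1} = (1/det) · [[d, -b], [-b, a]] = [[15, -24],
 [-24, 39]].

Step 4 — quadratic form (x̄ - mu_0)^T · S^{-1} · (x̄ - mu_0):
  S^{-1} · (x̄ - mu_0) = (-37.5, 61.5),
  (x̄ - mu_0)^T · [...] = (1.5)·(-37.5) + (2.5)·(61.5) = 97.5.

Step 5 — scale by n: T² = 4 · 97.5 = 390.

T² ≈ 390


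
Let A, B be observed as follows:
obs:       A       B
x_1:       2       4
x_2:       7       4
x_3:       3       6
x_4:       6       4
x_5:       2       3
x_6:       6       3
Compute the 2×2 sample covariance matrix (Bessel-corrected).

Step 1 — column means:
  mean(A) = (2 + 7 + 3 + 6 + 2 + 6) / 6 = 26/6 = 4.3333
  mean(B) = (4 + 4 + 6 + 4 + 3 + 3) / 6 = 24/6 = 4

Step 2 — sample covariance S[i,j] = (1/(n-1)) · Σ_k (x_{k,i} - mean_i) · (x_{k,j} - mean_j), with n-1 = 5.
  S[A,A] = ((-2.3333)·(-2.3333) + (2.6667)·(2.6667) + (-1.3333)·(-1.3333) + (1.6667)·(1.6667) + (-2.3333)·(-2.3333) + (1.6667)·(1.6667)) / 5 = 25.3333/5 = 5.0667
  S[A,B] = ((-2.3333)·(0) + (2.6667)·(0) + (-1.3333)·(2) + (1.6667)·(0) + (-2.3333)·(-1) + (1.6667)·(-1)) / 5 = -2/5 = -0.4
  S[B,B] = ((0)·(0) + (0)·(0) + (2)·(2) + (0)·(0) + (-1)·(-1) + (-1)·(-1)) / 5 = 6/5 = 1.2

S is symmetric (S[j,i] = S[i,j]). Assembling:

S = [[5.0667, -0.4],
 [-0.4, 1.2]]


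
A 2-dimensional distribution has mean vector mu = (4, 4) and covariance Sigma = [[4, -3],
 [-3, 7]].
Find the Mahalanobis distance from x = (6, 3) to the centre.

Step 1 — centre the observation: (x - mu) = (2, -1).

Step 2 — invert Sigma. det(Sigma) = 4·7 - (-3)² = 19.
  Sigma^{-1} = (1/det) · [[d, -b], [-b, a]] = [[0.3684, 0.1579],
 [0.1579, 0.2105]].

Step 3 — form the quadratic (x - mu)^T · Sigma^{-1} · (x - mu):
  Sigma^{-1} · (x - mu) = (0.5789, 0.1053).
  (x - mu)^T · [Sigma^{-1} · (x - mu)] = (2)·(0.5789) + (-1)·(0.1053) = 1.0526.

Step 4 — take square root: d = √(1.0526) ≈ 1.026.

d(x, mu) = √(1.0526) ≈ 1.026


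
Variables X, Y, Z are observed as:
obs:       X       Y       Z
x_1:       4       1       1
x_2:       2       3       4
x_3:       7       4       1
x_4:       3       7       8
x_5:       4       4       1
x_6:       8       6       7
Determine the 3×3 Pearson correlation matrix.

Step 1 — column means:
  mean(X) = (4 + 2 + 7 + 3 + 4 + 8) / 6 = 28/6 = 4.6667
  mean(Y) = (1 + 3 + 4 + 7 + 4 + 6) / 6 = 25/6 = 4.1667
  mean(Z) = (1 + 4 + 1 + 8 + 1 + 7) / 6 = 22/6 = 3.6667

Step 2 — sample variances and covariances s[i,j] = (1/(n-1)) · Σ_k (x_{k,i} - mean_i) · (x_{k,j} - mean_j), with n-1 = 5:
  s[X,X] = ((-0.6667)·(-0.6667) + (-2.6667)·(-2.6667) + (2.3333)·(2.3333) + (-1.6667)·(-1.6667) + (-0.6667)·(-0.6667) + (3.3333)·(3.3333)) / 5 = 27.3333/5 = 5.4667
  s[X,Y] = ((-0.6667)·(-3.1667) + (-2.6667)·(-1.1667) + (2.3333)·(-0.1667) + (-1.6667)·(2.8333) + (-0.6667)·(-0.1667) + (3.3333)·(1.8333)) / 5 = 6.3333/5 = 1.2667
  s[X,Z] = ((-0.6667)·(-2.6667) + (-2.6667)·(0.3333) + (2.3333)·(-2.6667) + (-1.6667)·(4.3333) + (-0.6667)·(-2.6667) + (3.3333)·(3.3333)) / 5 = 0.3333/5 = 0.0667
  s[Y,Y] = ((-3.1667)·(-3.1667) + (-1.1667)·(-1.1667) + (-0.1667)·(-0.1667) + (2.8333)·(2.8333) + (-0.1667)·(-0.1667) + (1.8333)·(1.8333)) / 5 = 22.8333/5 = 4.5667
  s[Y,Z] = ((-3.1667)·(-2.6667) + (-1.1667)·(0.3333) + (-0.1667)·(-2.6667) + (2.8333)·(4.3333) + (-0.1667)·(-2.6667) + (1.8333)·(3.3333)) / 5 = 27.3333/5 = 5.4667
  s[Z,Z] = ((-2.6667)·(-2.6667) + (0.3333)·(0.3333) + (-2.6667)·(-2.6667) + (4.3333)·(4.3333) + (-2.6667)·(-2.6667) + (3.3333)·(3.3333)) / 5 = 51.3333/5 = 10.2667
  Sample standard deviations s_i = √(s[i,i]):
  s(X) = √(5.4667) = 2.3381
  s(Y) = √(4.5667) = 2.137
  s(Z) = √(10.2667) = 3.2042

Step 3 — r_{ij} = s_{ij} / (s_i · s_j):
  r[X,X] = 1 (diagonal).
  r[X,Y] = 1.2667 / (2.3381 · 2.137) = 1.2667 / 4.9964 = 0.2535
  r[X,Z] = 0.0667 / (2.3381 · 3.2042) = 0.0667 / 7.4916 = 0.0089
  r[Y,Y] = 1 (diagonal).
  r[Y,Z] = 5.4667 / (2.137 · 3.2042) = 5.4667 / 6.8472 = 0.7984
  r[Z,Z] = 1 (diagonal).

R is symmetric with unit diagonal. Assembling:

R = [[1, 0.2535, 0.0089],
 [0.2535, 1, 0.7984],
 [0.0089, 0.7984, 1]]


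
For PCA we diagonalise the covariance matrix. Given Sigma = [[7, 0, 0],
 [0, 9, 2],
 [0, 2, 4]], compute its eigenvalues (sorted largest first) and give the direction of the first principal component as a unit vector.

Step 1 — characteristic polynomial p(λ) = det(λI - Sigma) = λ³ - tr·λ² + c_1·λ - det, where tr = trace, c_1 = sum of the principal 2×2 minors, det = det(Sigma):
  tr = 7 + 9 + 4 = 20,
  c_1 = (7·9 - (0)²) + (7·4 - (0)²) + (9·4 - (2)²) = 63 + 28 + 32 = 123,
  det = 7·(9·4 - (2)²) - (0)·((0)·4 - (2)·(0)) + (0)·((0)·(2) - 9·(0)) = 7·(32) - (0)·(0) + (0)·(0) = 224.
  So p(λ) = λ³ - 20λ² + 123λ - 224.
Step 2 — look for an integer root (rational root theorem: any rational root is an integer divisor of 224). Testing λ = 7:
  p(7) = 343 - 980 + 861 - 224 = 0  ✓
  Dividing out (λ - 7): p(λ) = (λ - 7)(λ² - 13λ + 32).
Step 3 — remaining eigenvalues from the quadratic λ² - 13λ + 32 = 0:
  Δ = 13² - 4·32 = 169 - 128 = 41,  λ = (13 ± √41)/2 = (13 ± 6.4031)/2 ≈ 9.7016 or 3.2984.
  Sorted: λ_1 = 9.7016,  λ_2 = 7,  λ_3 = 3.2984  (check: sum = 20 = tr ✓).

Step 4 — unit eigenvector for λ_1 ≈ 9.7016: v spans the null space of (Sigma - λ_1 I), whose rows are
  r_1 = (-2.7016, 0, 0),  r_2 = (0, -0.7016, 2),  r_3 = (0, 2, -5.7016).
  v is orthogonal to every row, so take v ∝ r_1 × r_2 = ((0)·(2) - (0)·(-0.7016), (0)·(0) - (-2.7016)·(2), (-2.7016)·(-0.7016) - (0)·(0)) ≈ (0, 5.4031, 1.8953).
  Let u = (0, 5.4031, 1.8953).
  ||u|| = √((0)² + (5.4031)² + (1.8953)²) = √(32.786) ≈ 5.7259,  v_1 = u/||u|| ≈ (0, 0.9436, 0.331) (||v_1|| = 1).

λ_1 = 9.7016,  λ_2 = 7,  λ_3 = 3.2984;  v_1 ≈ (0, 0.9436, 0.331)
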